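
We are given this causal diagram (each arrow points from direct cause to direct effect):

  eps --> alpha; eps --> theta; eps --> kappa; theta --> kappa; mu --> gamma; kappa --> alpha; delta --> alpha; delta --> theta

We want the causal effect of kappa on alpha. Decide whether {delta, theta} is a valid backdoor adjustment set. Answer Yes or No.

Backdoor paths from kappa to alpha (paths whose first edge points into kappa):
  P1: kappa <- eps -> theta <- delta -> alpha
  P2: kappa <- eps -> alpha
  P3: kappa <- theta <- delta -> alpha
  P4: kappa <- theta <- eps -> alpha
Condition 1 (no descendant of kappa in the set): holds — descendants of kappa are {alpha}; none are in {delta, theta}.
Condition 2 (every backdoor path blocked by {delta, theta}):
  P1: blocked at fork node delta ∈ conditioning set.
  P2: open — no interior node is in the conditioning set.
  P3: blocked at chain node theta ∈ conditioning set.
  P4: blocked at chain node theta ∈ conditioning set.
{delta, theta} does not satisfy the backdoor criterion.

No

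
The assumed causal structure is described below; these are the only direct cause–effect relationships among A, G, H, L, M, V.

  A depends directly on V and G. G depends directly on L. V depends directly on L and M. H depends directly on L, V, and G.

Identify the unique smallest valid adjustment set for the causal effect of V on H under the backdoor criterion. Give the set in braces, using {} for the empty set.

Variables eligible for adjustment (non-descendants of V, excluding V and H): {G, L, M}.
Backdoor paths from V to H:
  P1: V <- L -> G -> H
  P2: V <- L -> H
The empty set is not sufficient: P1 (V <- L -> G -> H) has no collider blocking it and no conditioned non-collider, so it is open.
Try {L}:
  P1: blocked at fork node L ∈ conditioning set.
  P2: blocked at fork node L ∈ conditioning set.
{L} contains no descendant of V and blocks every backdoor path.
No other singleton works — e.g. {M} leaves P1 open — so {L} is the unique smallest valid adjustment set.

{L}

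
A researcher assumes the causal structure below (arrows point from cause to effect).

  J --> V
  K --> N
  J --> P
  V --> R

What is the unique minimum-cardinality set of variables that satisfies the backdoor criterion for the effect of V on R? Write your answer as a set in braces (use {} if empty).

{}

Variables eligible for adjustment (non-descendants of V, excluding V and R): {J, K, N, P}.
Backdoor paths from V to R:
  (none)
With no backdoor paths the empty set already satisfies the criterion, and it is trivially minimal.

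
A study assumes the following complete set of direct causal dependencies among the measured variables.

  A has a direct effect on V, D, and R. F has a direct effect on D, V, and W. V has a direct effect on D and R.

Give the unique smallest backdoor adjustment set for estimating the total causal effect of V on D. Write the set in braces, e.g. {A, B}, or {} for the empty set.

{A, F}

Variables eligible for adjustment (non-descendants of V, excluding V and D): {A, F, W}.
Backdoor paths from V to D:
  P1: V <- F -> D
  P2: V <- A -> D
The empty set is not sufficient: P1 (V <- F -> D) has no collider blocking it and no conditioned non-collider, so it is open.
Try {A, F}:
  P1: blocked at fork node F ∈ conditioning set.
  P2: blocked at fork node A ∈ conditioning set.
{A, F} contains no descendant of V and blocks every backdoor path.
Every element of {A, F} is needed (dropping A leaves P2 open; dropping F leaves P1 open), so no proper subset is valid.
Among all size-2 subsets of the eligible variables, only {A, F} blocks every backdoor path, so it is the unique smallest valid adjustment set.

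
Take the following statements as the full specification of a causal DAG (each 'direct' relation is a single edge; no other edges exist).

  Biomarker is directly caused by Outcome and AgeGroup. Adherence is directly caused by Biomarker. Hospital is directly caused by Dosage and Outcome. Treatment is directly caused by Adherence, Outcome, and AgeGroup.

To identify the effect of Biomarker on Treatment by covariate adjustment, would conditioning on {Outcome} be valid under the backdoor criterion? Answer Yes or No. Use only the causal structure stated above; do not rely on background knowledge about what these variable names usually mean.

No

Backdoor paths from Biomarker to Treatment (paths whose first edge points into Biomarker):
  P1: Biomarker <- Outcome -> Treatment
  P2: Biomarker <- AgeGroup -> Treatment
Condition 1 (no descendant of Biomarker in the set): holds — descendants of Biomarker are {Adherence, Treatment}; none are in {Outcome}.
Condition 2 (every backdoor path blocked by {Outcome}):
  P1: blocked at fork node Outcome ∈ conditioning set.
  P2: open — no interior node is in the conditioning set.
{Outcome} does not satisfy the backdoor criterion.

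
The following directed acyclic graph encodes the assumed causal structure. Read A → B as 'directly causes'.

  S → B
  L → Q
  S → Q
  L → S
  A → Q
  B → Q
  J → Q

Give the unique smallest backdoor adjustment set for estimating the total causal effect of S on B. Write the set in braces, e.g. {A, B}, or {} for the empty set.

Variables eligible for adjustment (non-descendants of S, excluding S and B): {A, J, L}.
Backdoor paths from S to B:
  P1: S <- L -> Q <- B
Each backdoor path contains an unconditioned collider, so every path is already blocked with the empty conditioning set:
  P1: blocked at collider Q (neither it nor any descendant is in the conditioning set).
The empty set is therefore the unique smallest valid set.

{}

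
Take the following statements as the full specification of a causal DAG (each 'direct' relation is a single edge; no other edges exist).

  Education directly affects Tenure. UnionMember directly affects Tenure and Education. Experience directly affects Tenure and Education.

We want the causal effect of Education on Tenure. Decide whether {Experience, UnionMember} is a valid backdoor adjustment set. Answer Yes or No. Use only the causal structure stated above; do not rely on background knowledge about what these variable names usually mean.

Yes

Backdoor paths from Education to Tenure (paths whose first edge points into Education):
  P1: Education <- Experience -> Tenure
  P2: Education <- UnionMember -> Tenure
Condition 1 (no descendant of Education in the set): holds — descendants of Education are {Tenure}; none are in {Experience, UnionMember}.
Condition 2 (every backdoor path blocked by {Experience, UnionMember}):
  P1: blocked at fork node Experience ∈ conditioning set.
  P2: blocked at fork node UnionMember ∈ conditioning set.
{Experience, UnionMember} satisfies the backdoor criterion.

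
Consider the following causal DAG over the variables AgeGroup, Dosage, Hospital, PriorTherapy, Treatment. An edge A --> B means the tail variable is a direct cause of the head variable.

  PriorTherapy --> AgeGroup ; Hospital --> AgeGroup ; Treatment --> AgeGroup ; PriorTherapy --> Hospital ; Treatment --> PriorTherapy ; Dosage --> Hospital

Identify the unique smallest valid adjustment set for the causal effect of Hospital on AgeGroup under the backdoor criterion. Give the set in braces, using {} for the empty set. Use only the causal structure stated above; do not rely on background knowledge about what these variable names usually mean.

Variables eligible for adjustment (non-descendants of Hospital, excluding Hospital and AgeGroup): {Dosage, PriorTherapy, Treatment}.
Backdoor paths from Hospital to AgeGroup:
  P1: Hospital <- PriorTherapy <- Treatment -> AgeGroup
  P2: Hospital <- PriorTherapy -> AgeGroup
The empty set is not sufficient: P1 (Hospital <- PriorTherapy <- Treatment -> AgeGroup) has no collider blocking it and no conditioned non-collider, so it is open.
Try {PriorTherapy}:
  P1: blocked at chain node PriorTherapy ∈ conditioning set.
  P2: blocked at fork node PriorTherapy ∈ conditioning set.
{PriorTherapy} contains no descendant of Hospital and blocks every backdoor path.
No other singleton works — e.g. {Treatment} leaves P2 open — so {PriorTherapy} is the unique smallest valid adjustment set.

{PriorTherapy}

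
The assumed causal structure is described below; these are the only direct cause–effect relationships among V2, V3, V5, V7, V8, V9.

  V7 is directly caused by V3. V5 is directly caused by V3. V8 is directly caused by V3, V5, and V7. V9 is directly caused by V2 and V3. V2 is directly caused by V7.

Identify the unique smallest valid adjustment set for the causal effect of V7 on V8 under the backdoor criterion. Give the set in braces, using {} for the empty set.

Variables eligible for adjustment (non-descendants of V7, excluding V7 and V8): {V3, V5}.
Backdoor paths from V7 to V8:
  P1: V7 <- V3 -> V5 -> V8
  P2: V7 <- V3 -> V8
The empty set is not sufficient: P1 (V7 <- V3 -> V5 -> V8) has no collider blocking it and no conditioned non-collider, so it is open.
Try {V3}:
  P1: blocked at fork node V3 ∈ conditioning set.
  P2: blocked at fork node V3 ∈ conditioning set.
{V3} contains no descendant of V7 and blocks every backdoor path.
No other singleton works — e.g. {V5} leaves P2 open — so {V3} is the unique smallest valid adjustment set.

{V3}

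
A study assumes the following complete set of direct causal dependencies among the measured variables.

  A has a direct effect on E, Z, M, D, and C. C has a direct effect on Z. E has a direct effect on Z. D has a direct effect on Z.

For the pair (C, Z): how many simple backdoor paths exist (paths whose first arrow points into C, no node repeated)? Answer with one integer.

A backdoor path from C to Z is any simple undirected path whose first edge points into C (i.e. leaves C via a parent).
Parents of C: {A}.
Enumerating:
  P1: C <- A -> E -> Z
  P2: C <- A -> D -> Z
  P3: C <- A -> Z
That exhausts the simple backdoor paths. Count: 3.

3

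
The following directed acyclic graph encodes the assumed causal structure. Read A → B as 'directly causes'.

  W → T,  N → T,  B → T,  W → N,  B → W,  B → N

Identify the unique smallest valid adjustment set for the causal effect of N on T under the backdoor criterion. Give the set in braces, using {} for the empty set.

Variables eligible for adjustment (non-descendants of N, excluding N and T): {B, W}.
Backdoor paths from N to T:
  P1: N <- B -> W -> T
  P2: N <- B -> T
  P3: N <- W <- B -> T
  P4: N <- W -> T
The empty set is not sufficient: P1 (N <- B -> W -> T) has no collider blocking it and no conditioned non-collider, so it is open.
Try {B, W}:
  P1: blocked at fork node B ∈ conditioning set.
  P2: blocked at fork node B ∈ conditioning set.
  P3: blocked at chain node W ∈ conditioning set.
  P4: blocked at fork node W ∈ conditioning set.
{B, W} contains no descendant of N and blocks every backdoor path.
Every element of {B, W} is needed (dropping B leaves P2 open; dropping W leaves P4 open), so no proper subset is valid.
Among all size-2 subsets of the eligible variables, only {B, W} blocks every backdoor path, so it is the unique smallest valid adjustment set.

{B, W}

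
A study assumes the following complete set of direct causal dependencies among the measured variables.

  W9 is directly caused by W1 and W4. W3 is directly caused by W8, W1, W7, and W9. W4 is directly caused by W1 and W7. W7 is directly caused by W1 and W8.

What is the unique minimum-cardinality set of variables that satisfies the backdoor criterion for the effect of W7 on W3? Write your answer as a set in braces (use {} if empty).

{W1, W8}

Variables eligible for adjustment (non-descendants of W7, excluding W7 and W3): {W1, W8}.
Backdoor paths from W7 to W3:
  P1: W7 <- W1 -> W4 -> W9 -> W3
  P2: W7 <- W1 -> W9 -> W3
  P3: W7 <- W1 -> W3
  P4: W7 <- W8 -> W3
The empty set is not sufficient: P1 (W7 <- W1 -> W4 -> W9 -> W3) has no collider blocking it and no conditioned non-collider, so it is open.
Try {W1, W8}:
  P1: blocked at fork node W1 ∈ conditioning set.
  P2: blocked at fork node W1 ∈ conditioning set.
  P3: blocked at fork node W1 ∈ conditioning set.
  P4: blocked at fork node W8 ∈ conditioning set.
{W1, W8} contains no descendant of W7 and blocks every backdoor path.
Every element of {W1, W8} is needed (dropping W1 leaves P1 open; dropping W8 leaves P4 open), so no proper subset is valid.
Among all size-2 subsets of the eligible variables, only {W1, W8} blocks every backdoor path, so it is the unique smallest valid adjustment set.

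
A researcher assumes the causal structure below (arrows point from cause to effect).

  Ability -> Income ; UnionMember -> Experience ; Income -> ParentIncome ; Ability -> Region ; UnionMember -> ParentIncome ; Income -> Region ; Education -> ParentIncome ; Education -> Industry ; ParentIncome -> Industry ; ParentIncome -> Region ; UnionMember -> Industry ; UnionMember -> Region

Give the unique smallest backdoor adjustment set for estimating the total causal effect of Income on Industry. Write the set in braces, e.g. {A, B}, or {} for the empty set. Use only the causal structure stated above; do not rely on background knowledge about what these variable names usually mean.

{}

Variables eligible for adjustment (non-descendants of Income, excluding Income and Industry): {Ability, Education, Experience, UnionMember}.
Backdoor paths from Income to Industry:
  P1: Income <- Ability -> Region <- UnionMember -> ParentIncome <- Education -> Industry
  P2: Income <- Ability -> Region <- UnionMember -> ParentIncome -> Industry
  P3: Income <- Ability -> Region <- UnionMember -> Industry
  P4: Income <- Ability -> Region <- ParentIncome <- Education -> Industry
  P5: Income <- Ability -> Region <- ParentIncome <- UnionMember -> Industry
  P6: Income <- Ability -> Region <- ParentIncome -> Industry
Each backdoor path contains an unconditioned collider, so every path is already blocked with the empty conditioning set:
  P1: blocked at collider Region (neither it nor any descendant is in the conditioning set).
  P2: blocked at collider Region (neither it nor any descendant is in the conditioning set).
  P3: blocked at collider Region (neither it nor any descendant is in the conditioning set).
  P4: blocked at collider Region (neither it nor any descendant is in the conditioning set).
  P5: blocked at collider Region (neither it nor any descendant is in the conditioning set).
  P6: blocked at collider Region (neither it nor any descendant is in the conditioning set).
The empty set is therefore the unique smallest valid set.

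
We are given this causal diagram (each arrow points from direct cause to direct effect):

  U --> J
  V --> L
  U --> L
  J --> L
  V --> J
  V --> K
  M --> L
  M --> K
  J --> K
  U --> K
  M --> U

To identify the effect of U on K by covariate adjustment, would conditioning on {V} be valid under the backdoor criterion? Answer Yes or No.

No

Backdoor paths from U to K (paths whose first edge points into U):
  P1: U <- M -> L <- V -> J -> K
  P2: U <- M -> L <- V -> K
  P3: U <- M -> L <- J <- V -> K
  P4: U <- M -> L <- J -> K
  P5: U <- M -> K
Condition 1 (no descendant of U in the set): holds — descendants of U are {J, K, L}; none are in {V}.
Condition 2 (every backdoor path blocked by {V}):
  P1: blocked at collider L (neither it nor any descendant is in the conditioning set).
  P2: blocked at collider L (neither it nor any descendant is in the conditioning set).
  P3: blocked at collider L (neither it nor any descendant is in the conditioning set).
  P4: blocked at collider L (neither it nor any descendant is in the conditioning set).
  P5: open — no interior node is in the conditioning set.
{V} does not satisfy the backdoor criterion.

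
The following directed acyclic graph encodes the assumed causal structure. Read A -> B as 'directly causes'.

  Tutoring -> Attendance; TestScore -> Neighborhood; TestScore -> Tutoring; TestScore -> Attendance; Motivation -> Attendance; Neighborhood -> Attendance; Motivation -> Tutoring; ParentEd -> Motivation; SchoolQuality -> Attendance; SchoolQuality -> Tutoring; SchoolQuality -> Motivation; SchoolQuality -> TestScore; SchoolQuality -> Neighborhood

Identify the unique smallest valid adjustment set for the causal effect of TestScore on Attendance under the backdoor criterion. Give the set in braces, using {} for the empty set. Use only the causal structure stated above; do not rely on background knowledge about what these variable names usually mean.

{SchoolQuality}

Variables eligible for adjustment (non-descendants of TestScore, excluding TestScore and Attendance): {Motivation, ParentEd, SchoolQuality}.
Backdoor paths from TestScore to Attendance:
  P1: TestScore <- SchoolQuality -> Motivation -> Tutoring -> Attendance
  P2: TestScore <- SchoolQuality -> Motivation -> Attendance
  P3: TestScore <- SchoolQuality -> Tutoring <- Motivation -> Attendance
  P4: TestScore <- SchoolQuality -> Tutoring -> Attendance
  P5: TestScore <- SchoolQuality -> Neighborhood -> Attendance
  P6: TestScore <- SchoolQuality -> Attendance
The empty set is not sufficient: P1 (TestScore <- SchoolQuality -> Motivation -> Tutoring -> Attendance) has no collider blocking it and no conditioned non-collider, so it is open.
Try {SchoolQuality}:
  P1: blocked at fork node SchoolQuality ∈ conditioning set.
  P2: blocked at fork node SchoolQuality ∈ conditioning set.
  P3: blocked at fork node SchoolQuality ∈ conditioning set.
  P4: blocked at fork node SchoolQuality ∈ conditioning set.
  P5: blocked at fork node SchoolQuality ∈ conditioning set.
  P6: blocked at fork node SchoolQuality ∈ conditioning set.
{SchoolQuality} contains no descendant of TestScore and blocks every backdoor path.
No other singleton works — e.g. {ParentEd} leaves P1 open — so {SchoolQuality} is the unique smallest valid adjustment set.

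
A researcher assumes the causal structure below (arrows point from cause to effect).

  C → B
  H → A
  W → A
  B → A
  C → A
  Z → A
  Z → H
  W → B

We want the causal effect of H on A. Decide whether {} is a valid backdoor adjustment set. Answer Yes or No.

Backdoor paths from H to A (paths whose first edge points into H):
  P1: H <- Z -> A
Condition 1 (no descendant of H in the set): holds — descendants of H are {A}; none are in {}.
Condition 2 (every backdoor path blocked by {}):
  P1: open — no interior node is in the conditioning set.
{} does not satisfy the backdoor criterion.

No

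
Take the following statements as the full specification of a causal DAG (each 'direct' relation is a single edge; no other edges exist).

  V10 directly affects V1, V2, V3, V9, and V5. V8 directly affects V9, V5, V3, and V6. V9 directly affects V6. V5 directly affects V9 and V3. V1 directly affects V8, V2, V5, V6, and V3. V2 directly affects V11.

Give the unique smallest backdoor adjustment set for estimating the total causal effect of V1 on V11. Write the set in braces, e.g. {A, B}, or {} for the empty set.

Variables eligible for adjustment (non-descendants of V1, excluding V1 and V11): {V10}.
Backdoor paths from V1 to V11:
  P1: V1 <- V10 -> V2 -> V11
The empty set is not sufficient: P1 (V1 <- V10 -> V2 -> V11) has no collider blocking it and no conditioned non-collider, so it is open.
Try {V10}:
  P1: blocked at fork node V10 ∈ conditioning set.
{V10} contains no descendant of V1 and blocks every backdoor path.
{V10} is the unique smallest valid adjustment set.

{V10}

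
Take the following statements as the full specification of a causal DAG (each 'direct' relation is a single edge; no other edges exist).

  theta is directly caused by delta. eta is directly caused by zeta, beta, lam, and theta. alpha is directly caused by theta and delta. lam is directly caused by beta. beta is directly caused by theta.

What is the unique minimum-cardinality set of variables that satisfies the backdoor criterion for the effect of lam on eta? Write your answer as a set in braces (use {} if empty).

{beta}

Variables eligible for adjustment (non-descendants of lam, excluding lam and eta): {alpha, beta, delta, theta, zeta}.
Backdoor paths from lam to eta:
  P1: lam <- beta <- theta -> eta
  P2: lam <- beta -> eta
The empty set is not sufficient: P1 (lam <- beta <- theta -> eta) has no collider blocking it and no conditioned non-collider, so it is open.
Try {beta}:
  P1: blocked at chain node beta ∈ conditioning set.
  P2: blocked at fork node beta ∈ conditioning set.
{beta} contains no descendant of lam and blocks every backdoor path.
No other singleton works — e.g. {delta} leaves P1 open — so {beta} is the unique smallest valid adjustment set.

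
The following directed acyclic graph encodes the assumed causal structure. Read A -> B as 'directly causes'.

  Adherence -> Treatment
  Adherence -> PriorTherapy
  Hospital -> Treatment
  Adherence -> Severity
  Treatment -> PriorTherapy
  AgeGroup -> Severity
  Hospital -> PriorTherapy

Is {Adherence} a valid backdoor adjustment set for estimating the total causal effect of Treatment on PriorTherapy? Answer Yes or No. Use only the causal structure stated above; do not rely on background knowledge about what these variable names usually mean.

No

Backdoor paths from Treatment to PriorTherapy (paths whose first edge points into Treatment):
  P1: Treatment <- Hospital -> PriorTherapy
  P2: Treatment <- Adherence -> PriorTherapy
Condition 1 (no descendant of Treatment in the set): holds — descendants of Treatment are {PriorTherapy}; none are in {Adherence}.
Condition 2 (every backdoor path blocked by {Adherence}):
  P1: open — no interior node is in the conditioning set.
  P2: blocked at fork node Adherence ∈ conditioning set.
{Adherence} does not satisfy the backdoor criterion.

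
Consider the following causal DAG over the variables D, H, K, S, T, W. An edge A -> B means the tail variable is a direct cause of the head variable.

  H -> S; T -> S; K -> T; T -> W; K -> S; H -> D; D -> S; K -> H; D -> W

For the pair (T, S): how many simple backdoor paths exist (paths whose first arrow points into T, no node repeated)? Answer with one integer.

A backdoor path from T to S is any simple undirected path whose first edge points into T (i.e. leaves T via a parent).
Parents of T: {K}.
Enumerating:
  P1: T <- K -> H -> D -> S
  P2: T <- K -> H -> S
  P3: T <- K -> S
That exhausts the simple backdoor paths. Count: 3.

3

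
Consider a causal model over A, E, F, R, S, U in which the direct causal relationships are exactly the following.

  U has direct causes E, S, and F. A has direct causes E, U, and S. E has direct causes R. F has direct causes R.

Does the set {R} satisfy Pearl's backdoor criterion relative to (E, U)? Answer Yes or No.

Yes

Backdoor paths from E to U (paths whose first edge points into E):
  P1: E <- R -> F -> U
Condition 1 (no descendant of E in the set): holds — descendants of E are {A, U}; none are in {R}.
Condition 2 (every backdoor path blocked by {R}):
  P1: blocked at fork node R ∈ conditioning set.
{R} satisfies the backdoor criterion.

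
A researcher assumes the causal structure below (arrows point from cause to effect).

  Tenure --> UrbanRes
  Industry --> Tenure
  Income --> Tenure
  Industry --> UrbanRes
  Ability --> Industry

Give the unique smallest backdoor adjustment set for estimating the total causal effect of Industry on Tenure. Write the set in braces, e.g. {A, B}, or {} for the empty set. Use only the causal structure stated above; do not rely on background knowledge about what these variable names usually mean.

Variables eligible for adjustment (non-descendants of Industry, excluding Industry and Tenure): {Ability, Income}.
Backdoor paths from Industry to Tenure:
  (none)
With no backdoor paths the empty set already satisfies the criterion, and it is trivially minimal.

{}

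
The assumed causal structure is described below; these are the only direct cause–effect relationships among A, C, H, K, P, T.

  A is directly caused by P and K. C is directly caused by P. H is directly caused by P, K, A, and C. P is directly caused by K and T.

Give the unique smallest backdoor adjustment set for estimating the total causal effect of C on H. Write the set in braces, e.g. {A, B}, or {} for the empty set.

{P}

Variables eligible for adjustment (non-descendants of C, excluding C and H): {A, K, P, T}.
Backdoor paths from C to H:
  P1: C <- P <- K -> A -> H
  P2: C <- P <- K -> H
  P3: C <- P -> A <- K -> H
  P4: C <- P -> A -> H
  P5: C <- P -> H
The empty set is not sufficient: P1 (C <- P <- K -> A -> H) has no collider blocking it and no conditioned non-collider, so it is open.
Try {P}:
  P1: blocked at chain node P ∈ conditioning set.
  P2: blocked at chain node P ∈ conditioning set.
  P3: blocked at fork node P ∈ conditioning set.
  P4: blocked at fork node P ∈ conditioning set.
  P5: blocked at fork node P ∈ conditioning set.
{P} contains no descendant of C and blocks every backdoor path.
No other singleton works — e.g. {K} leaves P4 open — so {P} is the unique smallest valid adjustment set.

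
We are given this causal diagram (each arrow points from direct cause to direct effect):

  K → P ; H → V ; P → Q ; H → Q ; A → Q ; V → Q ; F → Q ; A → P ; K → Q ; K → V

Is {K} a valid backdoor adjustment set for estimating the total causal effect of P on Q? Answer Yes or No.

Backdoor paths from P to Q (paths whose first edge points into P):
  P1: P <- K -> V <- H -> Q
  P2: P <- K -> V -> Q
  P3: P <- K -> Q
  P4: P <- A -> Q
Condition 1 (no descendant of P in the set): holds — descendants of P are {Q}; none are in {K}.
Condition 2 (every backdoor path blocked by {K}):
  P1: blocked at fork node K ∈ conditioning set.
  P2: blocked at fork node K ∈ conditioning set.
  P3: blocked at fork node K ∈ conditioning set.
  P4: open — no interior node is in the conditioning set.
{K} does not satisfy the backdoor criterion.

No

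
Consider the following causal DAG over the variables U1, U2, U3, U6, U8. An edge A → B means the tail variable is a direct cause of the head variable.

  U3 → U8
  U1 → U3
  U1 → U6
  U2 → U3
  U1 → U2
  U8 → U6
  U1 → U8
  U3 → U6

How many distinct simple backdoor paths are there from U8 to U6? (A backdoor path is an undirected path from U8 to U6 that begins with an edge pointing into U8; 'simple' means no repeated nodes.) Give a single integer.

A backdoor path from U8 to U6 is any simple undirected path whose first edge points into U8 (i.e. leaves U8 via a parent).
Parents of U8: {U1, U3}.
Enumerating:
  P1: U8 <- U1 -> U2 -> U3 -> U6
  P2: U8 <- U1 -> U3 -> U6
  P3: U8 <- U1 -> U6
  P4: U8 <- U3 <- U1 -> U6
  P5: U8 <- U3 <- U2 <- U1 -> U6
  P6: U8 <- U3 -> U6
That exhausts the simple backdoor paths. Count: 6.

6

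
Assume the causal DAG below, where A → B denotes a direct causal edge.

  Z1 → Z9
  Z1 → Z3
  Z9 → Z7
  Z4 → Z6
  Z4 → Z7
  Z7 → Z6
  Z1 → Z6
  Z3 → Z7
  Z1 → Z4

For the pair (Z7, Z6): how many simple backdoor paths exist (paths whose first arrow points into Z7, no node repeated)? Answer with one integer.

A backdoor path from Z7 to Z6 is any simple undirected path whose first edge points into Z7 (i.e. leaves Z7 via a parent).
Parents of Z7: {Z3, Z4, Z9}.
Enumerating:
  P1: Z7 <- Z3 <- Z1 -> Z4 -> Z6
  P2: Z7 <- Z3 <- Z1 -> Z6
  P3: Z7 <- Z4 <- Z1 -> Z6
  P4: Z7 <- Z4 -> Z6
  P5: Z7 <- Z9 <- Z1 -> Z4 -> Z6
  P6: Z7 <- Z9 <- Z1 -> Z6
That exhausts the simple backdoor paths. Count: 6.

6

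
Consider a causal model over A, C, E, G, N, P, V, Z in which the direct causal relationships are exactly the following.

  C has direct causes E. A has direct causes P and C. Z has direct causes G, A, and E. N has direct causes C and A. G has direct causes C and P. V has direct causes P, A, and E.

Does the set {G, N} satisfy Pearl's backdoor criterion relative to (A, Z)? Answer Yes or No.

No

Backdoor paths from A to Z (paths whose first edge points into A):
  P1: A <- C <- E -> Z
  P2: A <- C <- E -> V <- P -> G -> Z
  P3: A <- C -> G <- P -> V <- E -> Z
  P4: A <- C -> G -> Z
  P5: A <- P -> G <- C <- E -> Z
  P6: A <- P -> G -> Z
  P7: A <- P -> V <- E -> C -> G -> Z
  P8: A <- P -> V <- E -> Z
Condition 1 (no descendant of A in the set): FAILS — N is a descendant of A.
Condition 2 (every backdoor path blocked by {G, N}):
  P1: open — no interior node is in the conditioning set.
  P2: blocked at collider V (neither it nor any descendant is in the conditioning set).
  P3: blocked at collider V (neither it nor any descendant is in the conditioning set).
  P4: blocked at chain node G ∈ conditioning set.
  P5: open — collider(s) G are conditioned on (or have a conditioned descendant) and no non-collider on the path is in the set.
  P6: blocked at chain node G ∈ conditioning set.
  P7: blocked at collider V (neither it nor any descendant is in the conditioning set).
  P8: blocked at collider V (neither it nor any descendant is in the conditioning set).
{G, N} does not satisfy the backdoor criterion.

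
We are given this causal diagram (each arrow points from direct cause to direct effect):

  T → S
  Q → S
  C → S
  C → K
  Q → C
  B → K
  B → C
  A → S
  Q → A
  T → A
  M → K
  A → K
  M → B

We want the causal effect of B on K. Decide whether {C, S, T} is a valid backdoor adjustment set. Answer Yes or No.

Backdoor paths from B to K (paths whose first edge points into B):
  P1: B <- M -> K
Condition 1 (no descendant of B in the set): FAILS — C and S are descendants of B.
Condition 2 (every backdoor path blocked by {C, S, T}):
  P1: open — no interior node is in the conditioning set.
{C, S, T} does not satisfy the backdoor criterion.

No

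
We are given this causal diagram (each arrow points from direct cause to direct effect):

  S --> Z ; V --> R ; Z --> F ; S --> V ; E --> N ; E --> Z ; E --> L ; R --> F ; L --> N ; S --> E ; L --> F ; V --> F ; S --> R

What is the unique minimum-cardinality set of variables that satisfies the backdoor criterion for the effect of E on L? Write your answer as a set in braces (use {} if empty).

{}

Variables eligible for adjustment (non-descendants of E, excluding E and L): {R, S, V}.
Backdoor paths from E to L:
  P1: E <- S -> V -> R -> F <- L
  P2: E <- S -> V -> F <- L
  P3: E <- S -> R <- V -> F <- L
  P4: E <- S -> R -> F <- L
  P5: E <- S -> Z -> F <- L
Each backdoor path contains an unconditioned collider, so every path is already blocked with the empty conditioning set:
  P1: blocked at collider F (neither it nor any descendant is in the conditioning set).
  P2: blocked at collider F (neither it nor any descendant is in the conditioning set).
  P3: blocked at collider R (neither it nor any descendant is in the conditioning set).
  P4: blocked at collider F (neither it nor any descendant is in the conditioning set).
  P5: blocked at collider F (neither it nor any descendant is in the conditioning set).
The empty set is therefore the unique smallest valid set.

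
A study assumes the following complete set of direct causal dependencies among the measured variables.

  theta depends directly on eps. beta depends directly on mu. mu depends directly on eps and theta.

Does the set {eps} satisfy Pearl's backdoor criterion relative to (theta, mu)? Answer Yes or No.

Yes

Backdoor paths from theta to mu (paths whose first edge points into theta):
  P1: theta <- eps -> mu
Condition 1 (no descendant of theta in the set): holds — descendants of theta are {beta, mu}; none are in {eps}.
Condition 2 (every backdoor path blocked by {eps}):
  P1: blocked at fork node eps ∈ conditioning set.
{eps} satisfies the backdoor criterion.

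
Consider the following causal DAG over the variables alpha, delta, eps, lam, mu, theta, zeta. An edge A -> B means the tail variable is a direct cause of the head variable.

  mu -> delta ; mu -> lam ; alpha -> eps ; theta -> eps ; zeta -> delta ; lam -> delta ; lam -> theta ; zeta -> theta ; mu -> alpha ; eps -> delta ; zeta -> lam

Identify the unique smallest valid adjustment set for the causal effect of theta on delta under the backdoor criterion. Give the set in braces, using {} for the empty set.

Variables eligible for adjustment (non-descendants of theta, excluding theta and delta): {alpha, lam, mu, zeta}.
Backdoor paths from theta to delta:
  P1: theta <- zeta -> lam <- mu -> alpha -> eps -> delta
  P2: theta <- zeta -> lam <- mu -> delta
  P3: theta <- zeta -> lam -> delta
  P4: theta <- zeta -> delta
  P5: theta <- lam <- mu -> alpha -> eps -> delta
  P6: theta <- lam <- mu -> delta
  P7: theta <- lam <- zeta -> delta
  P8: theta <- lam -> delta
The empty set is not sufficient: P3 (theta <- zeta -> lam -> delta) has no collider blocking it and no conditioned non-collider, so it is open.
Try {lam, zeta}:
  P1: blocked at fork node zeta ∈ conditioning set.
  P2: blocked at fork node zeta ∈ conditioning set.
  P3: blocked at fork node zeta ∈ conditioning set.
  P4: blocked at fork node zeta ∈ conditioning set.
  P5: blocked at chain node lam ∈ conditioning set.
  P6: blocked at chain node lam ∈ conditioning set.
  P7: blocked at chain node lam ∈ conditioning set.
  P8: blocked at fork node lam ∈ conditioning set.
{lam, zeta} contains no descendant of theta and blocks every backdoor path.
Every element of {lam, zeta} is needed (dropping lam leaves P5 open; dropping zeta leaves P1 open), so no proper subset is valid.
Among all size-2 subsets of the eligible variables, only {lam, zeta} blocks every backdoor path, so it is the unique smallest valid adjustment set.

{lam, zeta}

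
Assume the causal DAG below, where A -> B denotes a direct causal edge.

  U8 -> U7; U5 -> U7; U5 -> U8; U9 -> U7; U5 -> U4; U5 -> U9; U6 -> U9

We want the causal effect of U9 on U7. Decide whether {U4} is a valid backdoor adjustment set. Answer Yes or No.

No

Backdoor paths from U9 to U7 (paths whose first edge points into U9):
  P1: U9 <- U5 -> U8 -> U7
  P2: U9 <- U5 -> U7
Condition 1 (no descendant of U9 in the set): holds — descendants of U9 are {U7}; none are in {U4}.
Condition 2 (every backdoor path blocked by {U4}):
  P1: open — no interior node is in the conditioning set.
  P2: open — no interior node is in the conditioning set.
{U4} does not satisfy the backdoor criterion.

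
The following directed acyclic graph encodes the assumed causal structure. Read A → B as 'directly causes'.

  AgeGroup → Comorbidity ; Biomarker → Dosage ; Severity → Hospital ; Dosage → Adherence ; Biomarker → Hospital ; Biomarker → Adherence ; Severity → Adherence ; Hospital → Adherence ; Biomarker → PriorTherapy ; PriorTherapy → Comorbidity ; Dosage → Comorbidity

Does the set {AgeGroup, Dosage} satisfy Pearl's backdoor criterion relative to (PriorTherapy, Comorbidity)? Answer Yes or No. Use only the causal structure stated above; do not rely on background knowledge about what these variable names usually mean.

Backdoor paths from PriorTherapy to Comorbidity (paths whose first edge points into PriorTherapy):
  P1: PriorTherapy <- Biomarker -> Hospital <- Severity -> Adherence <- Dosage -> Comorbidity
  P2: PriorTherapy <- Biomarker -> Hospital -> Adherence <- Dosage -> Comorbidity
  P3: PriorTherapy <- Biomarker -> Dosage -> Comorbidity
  P4: PriorTherapy <- Biomarker -> Adherence <- Dosage -> Comorbidity
Condition 1 (no descendant of PriorTherapy in the set): holds — descendants of PriorTherapy are {Comorbidity}; none are in {AgeGroup, Dosage}.
Condition 2 (every backdoor path blocked by {AgeGroup, Dosage}):
  P1: blocked at collider Hospital (neither it nor any descendant is in the conditioning set).
  P2: blocked at collider Adherence (neither it nor any descendant is in the conditioning set).
  P3: blocked at chain node Dosage ∈ conditioning set.
  P4: blocked at collider Adherence (neither it nor any descendant is in the conditioning set).
{AgeGroup, Dosage} satisfies the backdoor criterion.

Yes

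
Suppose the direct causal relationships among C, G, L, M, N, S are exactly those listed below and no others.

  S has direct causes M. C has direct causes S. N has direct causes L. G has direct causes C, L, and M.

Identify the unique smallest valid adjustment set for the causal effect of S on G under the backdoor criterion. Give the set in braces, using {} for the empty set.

{M}

Variables eligible for adjustment (non-descendants of S, excluding S and G): {L, M, N}.
Backdoor paths from S to G:
  P1: S <- M -> G
The empty set is not sufficient: P1 (S <- M -> G) has no collider blocking it and no conditioned non-collider, so it is open.
Try {M}:
  P1: blocked at fork node M ∈ conditioning set.
{M} contains no descendant of S and blocks every backdoor path.
No other singleton works — e.g. {L} leaves P1 open — so {M} is the unique smallest valid adjustment set.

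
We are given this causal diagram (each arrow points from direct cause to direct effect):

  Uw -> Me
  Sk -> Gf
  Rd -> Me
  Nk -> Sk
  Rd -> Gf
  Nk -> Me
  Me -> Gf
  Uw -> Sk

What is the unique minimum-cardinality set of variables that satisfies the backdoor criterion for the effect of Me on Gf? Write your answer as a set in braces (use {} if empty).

Variables eligible for adjustment (non-descendants of Me, excluding Me and Gf): {Nk, Rd, Sk, Uw}.
Backdoor paths from Me to Gf:
  P1: Me <- Uw -> Sk -> Gf
  P2: Me <- Nk -> Sk -> Gf
  P3: Me <- Rd -> Gf
The empty set is not sufficient: P1 (Me <- Uw -> Sk -> Gf) has no collider blocking it and no conditioned non-collider, so it is open.
Try {Rd, Sk}:
  P1: blocked at chain node Sk ∈ conditioning set.
  P2: blocked at chain node Sk ∈ conditioning set.
  P3: blocked at fork node Rd ∈ conditioning set.
{Rd, Sk} contains no descendant of Me and blocks every backdoor path.
Every element of {Rd, Sk} is needed (dropping Rd leaves P3 open; dropping Sk leaves P1 open), so no proper subset is valid.
Among all size-2 subsets of the eligible variables, only {Rd, Sk} blocks every backdoor path, so it is the unique smallest valid adjustment set.

{Rd, Sk}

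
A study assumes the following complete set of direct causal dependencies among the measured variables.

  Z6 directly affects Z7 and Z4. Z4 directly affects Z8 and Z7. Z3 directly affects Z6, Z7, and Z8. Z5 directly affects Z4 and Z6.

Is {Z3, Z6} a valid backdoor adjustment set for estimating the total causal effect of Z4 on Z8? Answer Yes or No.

Backdoor paths from Z4 to Z8 (paths whose first edge points into Z4):
  P1: Z4 <- Z5 -> Z6 <- Z3 -> Z8
  P2: Z4 <- Z5 -> Z6 -> Z7 <- Z3 -> Z8
  P3: Z4 <- Z6 <- Z3 -> Z8
  P4: Z4 <- Z6 -> Z7 <- Z3 -> Z8
Condition 1 (no descendant of Z4 in the set): holds — descendants of Z4 are {Z7, Z8}; none are in {Z3, Z6}.
Condition 2 (every backdoor path blocked by {Z3, Z6}):
  P1: blocked at fork node Z3 ∈ conditioning set.
  P2: blocked at chain node Z6 ∈ conditioning set.
  P3: blocked at chain node Z6 ∈ conditioning set.
  P4: blocked at fork node Z6 ∈ conditioning set.
{Z3, Z6} satisfies the backdoor criterion.

Yes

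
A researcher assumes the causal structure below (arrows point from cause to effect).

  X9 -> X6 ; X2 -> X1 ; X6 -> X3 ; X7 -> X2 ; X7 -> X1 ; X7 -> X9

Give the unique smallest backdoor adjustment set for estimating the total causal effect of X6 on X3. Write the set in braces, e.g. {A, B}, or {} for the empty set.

Variables eligible for adjustment (non-descendants of X6, excluding X6 and X3): {X1, X2, X7, X9}.
Backdoor paths from X6 to X3:
  (none)
With no backdoor paths the empty set already satisfies the criterion, and it is trivially minimal.

{}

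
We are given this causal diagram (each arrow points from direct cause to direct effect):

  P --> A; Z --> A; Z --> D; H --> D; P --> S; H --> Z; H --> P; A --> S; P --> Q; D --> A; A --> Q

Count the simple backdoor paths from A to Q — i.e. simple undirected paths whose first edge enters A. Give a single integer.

A backdoor path from A to Q is any simple undirected path whose first edge points into A (i.e. leaves A via a parent).
Parents of A: {D, P, Z}.
Enumerating:
  P1: A <- P -> Q
  P2: A <- Z <- H -> P -> Q
  P3: A <- Z -> D <- H -> P -> Q
  P4: A <- D <- H -> P -> Q
  P5: A <- D <- Z <- H -> P -> Q
That exhausts the simple backdoor paths. Count: 5.

5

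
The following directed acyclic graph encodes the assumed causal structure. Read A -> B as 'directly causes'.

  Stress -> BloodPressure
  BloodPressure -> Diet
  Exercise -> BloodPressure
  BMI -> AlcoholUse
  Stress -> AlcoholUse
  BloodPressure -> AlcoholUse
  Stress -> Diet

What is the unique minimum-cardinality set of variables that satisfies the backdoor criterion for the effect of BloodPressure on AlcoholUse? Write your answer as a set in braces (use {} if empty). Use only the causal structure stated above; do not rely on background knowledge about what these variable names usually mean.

{Stress}

Variables eligible for adjustment (non-descendants of BloodPressure, excluding BloodPressure and AlcoholUse): {BMI, Exercise, Stress}.
Backdoor paths from BloodPressure to AlcoholUse:
  P1: BloodPressure <- Stress -> AlcoholUse
The empty set is not sufficient: P1 (BloodPressure <- Stress -> AlcoholUse) has no collider blocking it and no conditioned non-collider, so it is open.
Try {Stress}:
  P1: blocked at fork node Stress ∈ conditioning set.
{Stress} contains no descendant of BloodPressure and blocks every backdoor path.
No other singleton works — e.g. {Exercise} leaves P1 open — so {Stress} is the unique smallest valid adjustment set.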